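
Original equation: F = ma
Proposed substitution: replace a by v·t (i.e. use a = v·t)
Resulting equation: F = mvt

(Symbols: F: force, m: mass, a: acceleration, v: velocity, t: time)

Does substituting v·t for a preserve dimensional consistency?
No

[a] = [L T^-2] and [v·t] = [L]. These differ, so the substitution replaces a quantity by one of different dimensions and the result F = mvt has LHS [L M T^-2] vs RHS [L M] — inconsistent.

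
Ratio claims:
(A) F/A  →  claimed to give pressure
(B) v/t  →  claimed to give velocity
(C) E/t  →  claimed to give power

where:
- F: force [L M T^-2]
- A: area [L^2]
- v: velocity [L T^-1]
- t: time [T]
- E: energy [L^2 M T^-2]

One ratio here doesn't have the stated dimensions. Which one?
(B) v/t does not give velocity

(A) F/A: [L^-1 M T^-2] = pressure [L^-1 M T^-2] ✓
(B) v/t: [L T^-2] ≠ velocity [L T^-1] ✗
(C) E/t: [L^2 M T^-3] = power [L^2 M T^-3] ✓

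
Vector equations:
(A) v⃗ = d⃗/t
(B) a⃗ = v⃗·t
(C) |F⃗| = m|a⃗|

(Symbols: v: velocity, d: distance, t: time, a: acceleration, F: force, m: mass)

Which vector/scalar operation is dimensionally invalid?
(B) a⃗ = v⃗·t

(A) v⃗ = d⃗/t: LHS [L T^-1], RHS [L T^-1] ✓ — displacement (vector) divided by time (scalar)
(B) a⃗ = v⃗·t: LHS [L T^-2], RHS [L] ✗ — acceleration is velocity per time; should be v⃗/t
(C) |F⃗| = m|a⃗|: LHS [L M T^-2], RHS [L M T^-2] ✓ — magnitudes of vectors are scalars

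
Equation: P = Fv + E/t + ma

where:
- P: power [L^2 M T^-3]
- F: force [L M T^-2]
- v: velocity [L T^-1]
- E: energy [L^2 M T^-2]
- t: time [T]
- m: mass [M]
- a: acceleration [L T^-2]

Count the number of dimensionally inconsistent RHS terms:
1

LHS P: [L^2 M T^-3]
- Fv: [L^2 M T^-3] ✓
- E/t: [L^2 M T^-3] ✓
- ma: [L M T^-2] ✗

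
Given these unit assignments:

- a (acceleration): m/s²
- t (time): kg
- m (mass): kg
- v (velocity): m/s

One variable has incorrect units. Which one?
t

The variable t (time) should have units s, not kg.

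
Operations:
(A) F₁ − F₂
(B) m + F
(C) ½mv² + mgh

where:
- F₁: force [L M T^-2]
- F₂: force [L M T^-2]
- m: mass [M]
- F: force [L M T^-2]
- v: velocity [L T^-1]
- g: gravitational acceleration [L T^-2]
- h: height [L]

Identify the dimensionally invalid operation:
(B) m + F

(A) F₁ − F₂: F₁ [L M T^-2] and F₂ [L M T^-2] — same dimensions ✓
(B) m + F: m [M] and F [L M T^-2] — different dimensions cannot be added/subtracted ✗
(C) ½mv² + mgh: ½mv² [L^2 M T^-2] and mgh [L^2 M T^-2] — same dimensions ✓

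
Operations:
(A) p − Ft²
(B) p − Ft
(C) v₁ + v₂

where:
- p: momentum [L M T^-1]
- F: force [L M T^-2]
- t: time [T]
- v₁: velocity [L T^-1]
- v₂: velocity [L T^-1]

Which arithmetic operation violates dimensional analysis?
(A) p − Ft²

(A) p − Ft²: p [L M T^-1] and Ft² [L M] — different dimensions cannot be added/subtracted ✗
(B) p − Ft: p [L M T^-1] and Ft [L M T^-1] — same dimensions ✓
(C) v₁ + v₂: v₁ [L T^-1] and v₂ [L T^-1] — same dimensions ✓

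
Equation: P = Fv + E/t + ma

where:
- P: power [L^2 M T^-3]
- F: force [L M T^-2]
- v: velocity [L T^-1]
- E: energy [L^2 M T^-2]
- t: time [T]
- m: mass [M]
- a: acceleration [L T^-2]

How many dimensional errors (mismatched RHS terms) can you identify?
1

LHS P: [L^2 M T^-3]
- Fv: [L^2 M T^-3] ✓
- E/t: [L^2 M T^-3] ✓
- ma: [L M T^-2] ✗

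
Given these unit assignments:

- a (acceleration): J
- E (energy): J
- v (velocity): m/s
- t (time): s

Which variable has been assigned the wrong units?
a

The variable a (acceleration) should have units m/s², not J.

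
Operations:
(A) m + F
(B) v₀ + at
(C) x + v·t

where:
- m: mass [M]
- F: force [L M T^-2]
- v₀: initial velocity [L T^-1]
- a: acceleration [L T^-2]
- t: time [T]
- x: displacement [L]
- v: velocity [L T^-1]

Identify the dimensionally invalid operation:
(A) m + F

(A) m + F: m [M] and F [L M T^-2] — different dimensions cannot be added/subtracted ✗
(B) v₀ + at: v₀ [L T^-1] and at [L T^-1] — same dimensions ✓
(C) x + v·t: x [L] and v·t [L] — same dimensions ✓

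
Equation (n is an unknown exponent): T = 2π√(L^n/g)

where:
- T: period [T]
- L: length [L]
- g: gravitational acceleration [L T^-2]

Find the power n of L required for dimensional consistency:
n = 1

T has dimensions [T]; L has dimensions [L].
With n = 1: 2π√(L^1/g) has dimensions [T], matching the LHS ✓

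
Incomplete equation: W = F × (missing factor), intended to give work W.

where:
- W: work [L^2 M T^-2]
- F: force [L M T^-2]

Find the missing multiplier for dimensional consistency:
d (distance), dimensions [L]

W has dimensions [L^2 M T^-2] and F has dimensions [L M T^-2].
The missing factor must have dimensions [L^2 M T^-2] / [L M T^-2] = [L], i.e. distance (d).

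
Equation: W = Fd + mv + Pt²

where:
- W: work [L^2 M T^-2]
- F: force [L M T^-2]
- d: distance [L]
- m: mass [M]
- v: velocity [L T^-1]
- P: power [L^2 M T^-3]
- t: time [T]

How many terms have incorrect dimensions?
2

LHS W: [L^2 M T^-2]
- Fd: [L^2 M T^-2] ✓
- mv: [L M T^-1] ✗
- Pt²: [L^2 M T^-1] ✗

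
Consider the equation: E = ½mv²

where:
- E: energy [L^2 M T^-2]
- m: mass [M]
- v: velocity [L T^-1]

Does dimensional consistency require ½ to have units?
No

E has dimensions [L^2 M T^-2] and mv² already has dimensions [L^2 M T^-2], so the equation balances without ½ contributing any dimensions. ½ is a pure (dimensionless) number; changing or removing it would not affect dimensional consistency.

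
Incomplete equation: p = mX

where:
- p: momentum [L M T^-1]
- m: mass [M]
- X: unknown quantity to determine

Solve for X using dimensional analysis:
X = v (velocity), dimensions [L T^-1]

p has dimensions [L M T^-1]; the rest of the RHS (m) has dimensions [M].
So X must have dimensions [L T^-1] — X = v (velocity).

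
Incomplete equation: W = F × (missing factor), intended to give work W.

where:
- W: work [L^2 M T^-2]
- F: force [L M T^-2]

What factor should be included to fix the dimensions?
d (distance), dimensions [L]

W has dimensions [L^2 M T^-2] and F has dimensions [L M T^-2].
The missing factor must have dimensions [L^2 M T^-2] / [L M T^-2] = [L], i.e. distance (d).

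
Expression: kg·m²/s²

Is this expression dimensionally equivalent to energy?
Yes

The expression kg·m²/s² has dimensions [L^2 M T^-2], which is exactly energy [L^2 M T^-2].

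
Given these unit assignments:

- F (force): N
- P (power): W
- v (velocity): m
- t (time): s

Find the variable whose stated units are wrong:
v

The variable v (velocity) should have units m/s, not m.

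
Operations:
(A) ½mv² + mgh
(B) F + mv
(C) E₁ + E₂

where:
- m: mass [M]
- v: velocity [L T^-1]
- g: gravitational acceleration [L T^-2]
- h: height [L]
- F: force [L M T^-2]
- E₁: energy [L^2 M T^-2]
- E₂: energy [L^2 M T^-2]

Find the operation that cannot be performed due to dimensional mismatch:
(B) F + mv

(A) ½mv² + mgh: ½mv² [L^2 M T^-2] and mgh [L^2 M T^-2] — same dimensions ✓
(B) F + mv: F [L M T^-2] and mv [L M T^-1] — different dimensions cannot be added/subtracted ✗
(C) E₁ + E₂: E₁ [L^2 M T^-2] and E₂ [L^2 M T^-2] — same dimensions ✓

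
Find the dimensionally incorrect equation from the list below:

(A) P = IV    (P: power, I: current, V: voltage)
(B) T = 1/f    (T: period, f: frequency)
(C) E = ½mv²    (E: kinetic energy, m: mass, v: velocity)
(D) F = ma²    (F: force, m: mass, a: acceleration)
(D) F = ma²

The equation (D) F = ma² is dimensionally incorrect.

LHS (F): [L M T^-2]
RHS (ma²): [L^2 M T^-4] ✗

The dimensions do not match. The other three equations balance.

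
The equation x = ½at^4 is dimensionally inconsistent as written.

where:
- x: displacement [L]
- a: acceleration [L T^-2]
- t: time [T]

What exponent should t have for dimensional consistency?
The exponent of t should be 2: x = ½at^2

The LHS x has dimensions [L]; t has dimensions [T].
As written, the RHS ½at^4 (exponent 4 on t) has dimensions [L T^2], which does not match.
With exponent 2, the RHS ½at^2 has dimensions [L], matching the LHS.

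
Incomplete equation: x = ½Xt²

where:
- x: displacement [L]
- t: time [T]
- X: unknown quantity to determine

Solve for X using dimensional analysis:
X = a (acceleration), dimensions [L T^-2]

x has dimensions [L]; the rest of the RHS (½ t²) has dimensions [T^2].
So X must have dimensions [L T^-2] — X = a (acceleration).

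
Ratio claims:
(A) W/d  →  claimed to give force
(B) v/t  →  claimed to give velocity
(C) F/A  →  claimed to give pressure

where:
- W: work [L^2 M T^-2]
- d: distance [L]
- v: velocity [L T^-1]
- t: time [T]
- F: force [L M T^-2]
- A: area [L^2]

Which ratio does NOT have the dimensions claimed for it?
(B) v/t does not give velocity

(A) W/d: [L M T^-2] = force [L M T^-2] ✓
(B) v/t: [L T^-2] ≠ velocity [L T^-1] ✗
(C) F/A: [L^-1 M T^-2] = pressure [L^-1 M T^-2] ✓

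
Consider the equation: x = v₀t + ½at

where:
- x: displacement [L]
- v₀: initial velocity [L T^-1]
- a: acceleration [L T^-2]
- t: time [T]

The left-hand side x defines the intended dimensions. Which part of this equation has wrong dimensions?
The term ½at

Checking each RHS term against the LHS:
- v₀t: [L] — matches x [L] ✓
- ½at: [L T^-1] — does NOT match x [L] ✗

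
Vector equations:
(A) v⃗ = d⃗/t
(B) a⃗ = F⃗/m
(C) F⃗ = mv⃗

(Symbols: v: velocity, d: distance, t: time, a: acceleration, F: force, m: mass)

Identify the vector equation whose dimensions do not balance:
(C) F⃗ = mv⃗

(A) v⃗ = d⃗/t: LHS [L T^-1], RHS [L T^-1] ✓ — displacement (vector) divided by time (scalar)
(B) a⃗ = F⃗/m: LHS [L T^-2], RHS [L T^-2] ✓ — force (vector) divided by mass (scalar)
(C) F⃗ = mv⃗: LHS [L M T^-2], RHS [L M T^-1] ✗ — mass times velocity is momentum, not force; should be ma⃗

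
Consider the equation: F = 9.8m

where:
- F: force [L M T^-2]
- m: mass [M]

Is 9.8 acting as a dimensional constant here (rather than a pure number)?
Yes

F has dimensions [L M T^-2], while m alone has dimensions [M]. For the equation to balance, the factor 9.8 must carry dimensions [L T^-2] — it is a dimensional constant (a numerical value of a physical quantity with its units suppressed), not a pure number.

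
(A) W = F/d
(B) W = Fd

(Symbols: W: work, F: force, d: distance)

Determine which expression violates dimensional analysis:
(A)

(A) W = F/d: LHS [L^2 M T^-2], RHS [M T^-2] ✗
(B) W = Fd: LHS [L^2 M T^-2], RHS [L^2 M T^-2] ✓

Expression (A) W = F/d is dimensionally incorrect.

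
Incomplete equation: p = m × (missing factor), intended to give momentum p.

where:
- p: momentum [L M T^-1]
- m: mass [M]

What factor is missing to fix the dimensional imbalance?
v (velocity), dimensions [L T^-1]

p has dimensions [L M T^-1] and m has dimensions [M].
The missing factor must have dimensions [L M T^-1] / [M] = [L T^-1], i.e. velocity (v).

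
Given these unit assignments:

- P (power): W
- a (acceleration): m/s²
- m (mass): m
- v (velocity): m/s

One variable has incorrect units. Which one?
m

The variable m (mass) should have units kg, not m.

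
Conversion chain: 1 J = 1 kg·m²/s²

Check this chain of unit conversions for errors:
The chain is correct (no errors).

Correct: Joule is defined as kg·m²/s²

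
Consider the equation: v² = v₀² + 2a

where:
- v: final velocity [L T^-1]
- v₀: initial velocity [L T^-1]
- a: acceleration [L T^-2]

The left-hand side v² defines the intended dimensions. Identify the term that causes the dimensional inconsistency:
The term 2a

Checking each RHS term against the LHS:
- v₀²: [L^2 T^-2] — matches v² [L^2 T^-2] ✓
- 2a: [L T^-2] — does NOT match v² [L^2 T^-2] ✗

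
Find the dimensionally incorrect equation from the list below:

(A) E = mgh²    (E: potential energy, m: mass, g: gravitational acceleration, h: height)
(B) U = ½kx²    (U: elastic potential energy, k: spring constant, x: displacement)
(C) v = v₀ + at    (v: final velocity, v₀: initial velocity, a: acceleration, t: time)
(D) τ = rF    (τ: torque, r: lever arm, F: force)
(A) E = mgh²

The equation (A) E = mgh² is dimensionally incorrect.

LHS (E): [L^2 M T^-2]
RHS (mgh²): [L^3 M T^-2] ✗

The dimensions do not match. The other three equations balance.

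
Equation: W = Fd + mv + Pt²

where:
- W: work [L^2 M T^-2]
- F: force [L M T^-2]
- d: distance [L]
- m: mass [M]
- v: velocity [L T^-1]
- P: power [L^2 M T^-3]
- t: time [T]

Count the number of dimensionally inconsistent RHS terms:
2

LHS W: [L^2 M T^-2]
- Fd: [L^2 M T^-2] ✓
- mv: [L M T^-1] ✗
- Pt²: [L^2 M T^-1] ✗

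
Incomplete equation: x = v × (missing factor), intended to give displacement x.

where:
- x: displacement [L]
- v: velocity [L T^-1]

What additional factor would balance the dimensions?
t (time), dimensions [T]

x has dimensions [L] and v has dimensions [L T^-1].
The missing factor must have dimensions [L] / [L T^-1] = [T], i.e. time (t).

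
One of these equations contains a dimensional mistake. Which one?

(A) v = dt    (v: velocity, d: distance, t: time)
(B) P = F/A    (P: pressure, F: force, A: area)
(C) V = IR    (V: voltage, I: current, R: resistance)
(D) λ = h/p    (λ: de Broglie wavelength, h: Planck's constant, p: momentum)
(A) v = dt

The equation (A) v = dt is dimensionally incorrect.

LHS (v): [L T^-1]
RHS (dt): [L T] ✗

The dimensions do not match. The other three equations balance.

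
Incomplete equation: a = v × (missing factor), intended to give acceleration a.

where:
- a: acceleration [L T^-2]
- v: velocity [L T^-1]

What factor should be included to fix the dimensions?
1/t (inverse time), dimensions [T^-1]

a has dimensions [L T^-2] and v has dimensions [L T^-1].
The missing factor must have dimensions [L T^-2] / [L T^-1] = [T^-1], i.e. inverse time (1/t).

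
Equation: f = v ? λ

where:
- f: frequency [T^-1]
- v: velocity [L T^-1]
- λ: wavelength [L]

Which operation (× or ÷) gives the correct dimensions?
division (÷): f = v ÷ λ

f [T^-1]; v [L T^-1]; λ [L].
v × λ → [L^2 T^-1] ✗
v ÷ λ → [T^-1] ✓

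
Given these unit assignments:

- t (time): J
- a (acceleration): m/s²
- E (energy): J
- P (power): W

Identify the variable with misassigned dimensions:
t

The variable t (time) should have units s, not J.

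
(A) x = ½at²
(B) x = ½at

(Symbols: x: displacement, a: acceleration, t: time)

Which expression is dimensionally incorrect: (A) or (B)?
(B)

(A) x = ½at²: LHS [L], RHS [L] ✓
(B) x = ½at: LHS [L], RHS [L T^-1] ✗

Expression (B) x = ½at is dimensionally incorrect.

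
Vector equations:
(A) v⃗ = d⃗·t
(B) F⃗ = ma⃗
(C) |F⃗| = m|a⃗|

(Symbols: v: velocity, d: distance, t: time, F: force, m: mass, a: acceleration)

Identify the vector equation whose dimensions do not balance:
(A) v⃗ = d⃗·t

(A) v⃗ = d⃗·t: LHS [L T^-1], RHS [L T] ✗ — velocity is displacement per time; should be d⃗/t
(B) F⃗ = ma⃗: LHS [L M T^-2], RHS [L M T^-2] ✓ — Force and acceleration are vectors, mass is a scalar
(C) |F⃗| = m|a⃗|: LHS [L M T^-2], RHS [L M T^-2] ✓ — magnitudes of vectors are scalars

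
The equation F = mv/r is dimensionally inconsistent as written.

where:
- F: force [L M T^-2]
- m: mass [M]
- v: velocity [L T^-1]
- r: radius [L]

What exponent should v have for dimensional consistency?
The exponent of v should be 2: F = mv^2/r

The LHS F has dimensions [L M T^-2]; v has dimensions [L T^-1].
As written, the RHS mv/r (exponent 1 on v) has dimensions [M T^-1], which does not match.
With exponent 2, the RHS mv^2/r has dimensions [L M T^-2], matching the LHS.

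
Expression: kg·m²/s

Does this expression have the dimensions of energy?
No

The expression kg·m²/s has dimensions [L^2 M T^-1], but energy has dimensions [L^2 M T^-2].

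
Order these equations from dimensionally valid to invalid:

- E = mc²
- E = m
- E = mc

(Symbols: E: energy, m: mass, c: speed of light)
Dimensionally correct: E = mc²
Dimensionally incorrect: E = m, E = mc
Ordered (correct first, then incorrect): E = mc², E = m, E = mc

- E = mc²: LHS [L^2 M T^-2], RHS [L^2 M T^-2] → correct ✓
- E = m: LHS [L^2 M T^-2], RHS [M] → incorrect ✗
- E = mc: LHS [L^2 M T^-2], RHS [L M T^-1] → incorrect ✗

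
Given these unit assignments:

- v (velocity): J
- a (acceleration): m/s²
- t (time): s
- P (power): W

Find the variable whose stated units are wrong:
v

The variable v (velocity) should have units m/s, not J.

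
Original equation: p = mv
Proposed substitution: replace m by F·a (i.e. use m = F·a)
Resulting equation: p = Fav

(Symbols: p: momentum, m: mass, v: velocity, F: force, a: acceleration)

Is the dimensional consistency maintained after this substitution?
No

[m] = [M] and [F·a] = [L^2 M T^-4]. These differ, so the substitution replaces a quantity by one of different dimensions and the result p = Fav has LHS [L M T^-1] vs RHS [L^3 M T^-5] — inconsistent.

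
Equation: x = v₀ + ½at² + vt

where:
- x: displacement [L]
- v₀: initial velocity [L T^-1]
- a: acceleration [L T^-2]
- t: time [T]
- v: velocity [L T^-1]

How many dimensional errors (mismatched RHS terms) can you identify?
1

LHS x: [L]
- v₀: [L T^-1] ✗
- ½at²: [L] ✓
- vt: [L] ✓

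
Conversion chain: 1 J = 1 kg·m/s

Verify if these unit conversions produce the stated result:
The chain is incorrect (it contains an error).

Incorrect: Joule is kg·m²/s², not kg·m/s (that is momentum)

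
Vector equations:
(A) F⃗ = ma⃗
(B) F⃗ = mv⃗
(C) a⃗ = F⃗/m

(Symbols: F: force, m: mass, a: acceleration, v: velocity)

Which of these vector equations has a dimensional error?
(B) F⃗ = mv⃗

(A) F⃗ = ma⃗: LHS [L M T^-2], RHS [L M T^-2] ✓ — Force and acceleration are vectors, mass is a scalar
(B) F⃗ = mv⃗: LHS [L M T^-2], RHS [L M T^-1] ✗ — mass times velocity is momentum, not force; should be ma⃗
(C) a⃗ = F⃗/m: LHS [L T^-2], RHS [L T^-2] ✓ — force (vector) divided by mass (scalar)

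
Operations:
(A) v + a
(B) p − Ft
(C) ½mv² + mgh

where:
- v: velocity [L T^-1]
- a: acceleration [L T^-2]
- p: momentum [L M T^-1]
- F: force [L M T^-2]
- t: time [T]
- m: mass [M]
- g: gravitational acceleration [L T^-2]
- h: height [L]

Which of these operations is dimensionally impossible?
(A) v + a

(A) v + a: v [L T^-1] and a [L T^-2] — different dimensions cannot be added/subtracted ✗
(B) p − Ft: p [L M T^-1] and Ft [L M T^-1] — same dimensions ✓
(C) ½mv² + mgh: ½mv² [L^2 M T^-2] and mgh [L^2 M T^-2] — same dimensions ✓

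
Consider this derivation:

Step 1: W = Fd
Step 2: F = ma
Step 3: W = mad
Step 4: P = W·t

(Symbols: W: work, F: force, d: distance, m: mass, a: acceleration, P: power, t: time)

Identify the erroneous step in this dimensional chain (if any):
Step 4

Step 1: W = Fd → LHS [L^2 M T^-2], RHS [L^2 M T^-2] ✓
Step 2: F = ma → LHS [L M T^-2], RHS [L M T^-2] ✓
Step 3: W = mad → LHS [L^2 M T^-2], RHS [L^2 M T^-2] ✓
Step 4: P = W·t → LHS [L^2 M T^-3], RHS [L^2 M T^-1] ✗

The first dimensional inconsistency appears in step 4: P = W·t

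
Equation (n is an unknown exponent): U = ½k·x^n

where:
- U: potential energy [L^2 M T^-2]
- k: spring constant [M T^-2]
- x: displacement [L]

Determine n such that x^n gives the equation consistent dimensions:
n = 2

U has dimensions [L^2 M T^-2]; x has dimensions [L].
The rest of the RHS has dimensions [M T^-2], so x^n must supply [L^2].
With n = 2: ½k·x^2 has dimensions [L^2 M T^-2], matching the LHS ✓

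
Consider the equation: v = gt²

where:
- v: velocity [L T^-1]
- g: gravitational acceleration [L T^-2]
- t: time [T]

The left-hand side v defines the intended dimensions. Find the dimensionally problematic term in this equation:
The right-hand side term gt²

v has dimensions [L T^-1], but gt² has dimensions [L], so the term gt² is dimensionally wrong for v.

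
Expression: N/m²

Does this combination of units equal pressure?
Yes

The expression N/m² has dimensions [L^-1 M T^-2], which is exactly pressure [L^-1 M T^-2].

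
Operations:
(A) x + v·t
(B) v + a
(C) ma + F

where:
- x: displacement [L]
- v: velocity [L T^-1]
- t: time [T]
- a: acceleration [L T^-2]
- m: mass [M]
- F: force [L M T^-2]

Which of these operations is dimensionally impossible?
(B) v + a

(A) x + v·t: x [L] and v·t [L] — same dimensions ✓
(B) v + a: v [L T^-1] and a [L T^-2] — different dimensions cannot be added/subtracted ✗
(C) ma + F: ma [L M T^-2] and F [L M T^-2] — same dimensions ✓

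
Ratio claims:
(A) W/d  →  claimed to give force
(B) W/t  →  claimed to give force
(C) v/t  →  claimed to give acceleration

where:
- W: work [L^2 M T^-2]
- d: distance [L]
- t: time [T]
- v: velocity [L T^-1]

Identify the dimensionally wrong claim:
(B) W/t does not give force

(A) W/d: [L M T^-2] = force [L M T^-2] ✓
(B) W/t: [L^2 M T^-3] ≠ force [L M T^-2] ✗
(C) v/t: [L T^-2] = acceleration [L T^-2] ✓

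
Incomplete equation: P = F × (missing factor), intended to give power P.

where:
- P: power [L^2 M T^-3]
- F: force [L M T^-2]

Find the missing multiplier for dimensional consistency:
v (velocity), dimensions [L T^-1]

P has dimensions [L^2 M T^-3] and F has dimensions [L M T^-2].
The missing factor must have dimensions [L^2 M T^-3] / [L M T^-2] = [L T^-1], i.e. velocity (v).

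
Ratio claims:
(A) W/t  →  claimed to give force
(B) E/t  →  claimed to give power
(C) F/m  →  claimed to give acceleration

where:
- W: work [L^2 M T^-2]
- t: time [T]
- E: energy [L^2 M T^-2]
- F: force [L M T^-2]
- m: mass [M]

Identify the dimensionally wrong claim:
(A) W/t does not give force

(A) W/t: [L^2 M T^-3] ≠ force [L M T^-2] ✗
(B) E/t: [L^2 M T^-3] = power [L^2 M T^-3] ✓
(C) F/m: [L T^-2] = acceleration [L T^-2] ✓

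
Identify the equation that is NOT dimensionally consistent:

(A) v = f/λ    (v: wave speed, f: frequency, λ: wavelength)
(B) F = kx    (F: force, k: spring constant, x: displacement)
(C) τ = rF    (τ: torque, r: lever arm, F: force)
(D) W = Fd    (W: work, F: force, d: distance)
(A) v = f/λ

The equation (A) v = f/λ is dimensionally incorrect.

LHS (v): [L T^-1]
RHS (f/λ): [L^-1 T^-1] ✗

The dimensions do not match. The other three equations balance.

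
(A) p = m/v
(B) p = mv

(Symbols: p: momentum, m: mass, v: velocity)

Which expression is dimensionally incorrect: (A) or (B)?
(A)

(A) p = m/v: LHS [L M T^-1], RHS [L^-1 M T] ✗
(B) p = mv: LHS [L M T^-1], RHS [L M T^-1] ✓

Expression (A) p = m/v is dimensionally incorrect.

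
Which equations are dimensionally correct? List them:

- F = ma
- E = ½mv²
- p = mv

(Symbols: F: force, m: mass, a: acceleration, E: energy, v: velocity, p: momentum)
Dimensionally correct: F = ma, E = ½mv², p = mv
Dimensionally incorrect: none
Ordered (correct first, then incorrect): F = ma, E = ½mv², p = mv

- F = ma: LHS [L M T^-2], RHS [L M T^-2] → correct ✓
- E = ½mv²: LHS [L^2 M T^-2], RHS [L^2 M T^-2] → correct ✓
- p = mv: LHS [L M T^-1], RHS [L M T^-1] → correct ✓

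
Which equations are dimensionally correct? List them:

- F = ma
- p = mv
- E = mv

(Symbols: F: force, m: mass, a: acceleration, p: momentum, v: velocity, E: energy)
Dimensionally correct: F = ma, p = mv
Dimensionally incorrect: E = mv
Ordered (correct first, then incorrect): F = ma, p = mv, E = mv

- F = ma: LHS [L M T^-2], RHS [L M T^-2] → correct ✓
- p = mv: LHS [L M T^-1], RHS [L M T^-1] → correct ✓
- E = mv: LHS [L^2 M T^-2], RHS [L M T^-1] → incorrect ✗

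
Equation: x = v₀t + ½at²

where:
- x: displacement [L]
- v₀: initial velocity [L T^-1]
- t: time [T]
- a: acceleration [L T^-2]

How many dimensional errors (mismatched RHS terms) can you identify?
0

LHS x: [L]
- v₀t: [L] ✓
- ½at²: [L] ✓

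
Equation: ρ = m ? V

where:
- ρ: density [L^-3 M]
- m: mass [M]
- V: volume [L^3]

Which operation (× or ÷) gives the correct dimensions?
division (÷): ρ = m ÷ V

ρ [L^-3 M]; m [M]; V [L^3].
m × V → [L^3 M] ✗
m ÷ V → [L^-3 M] ✓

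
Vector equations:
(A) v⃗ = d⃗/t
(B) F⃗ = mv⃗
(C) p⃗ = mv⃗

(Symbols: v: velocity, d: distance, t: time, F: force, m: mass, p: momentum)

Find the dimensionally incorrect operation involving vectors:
(B) F⃗ = mv⃗

(A) v⃗ = d⃗/t: LHS [L T^-1], RHS [L T^-1] ✓ — displacement (vector) divided by time (scalar)
(B) F⃗ = mv⃗: LHS [L M T^-2], RHS [L M T^-1] ✗ — mass times velocity is momentum, not force; should be ma⃗
(C) p⃗ = mv⃗: LHS [L M T^-1], RHS [L M T^-1] ✓ — mass (scalar) times velocity (vector)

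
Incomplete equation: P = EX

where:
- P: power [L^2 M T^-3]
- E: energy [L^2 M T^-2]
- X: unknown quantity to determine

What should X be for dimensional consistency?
X = f (inverse time / frequency (1/t)), dimensions [T^-1]

P has dimensions [L^2 M T^-3]; the rest of the RHS (E) has dimensions [L^2 M T^-2].
So X must have dimensions [T^-1] — X = f (inverse time / frequency (1/t)).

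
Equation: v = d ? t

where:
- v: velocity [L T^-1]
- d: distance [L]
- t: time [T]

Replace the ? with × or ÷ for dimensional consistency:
division (÷): v = d ÷ t

v [L T^-1]; d [L]; t [T].
d × t → [L T] ✗
d ÷ t → [L T^-1] ✓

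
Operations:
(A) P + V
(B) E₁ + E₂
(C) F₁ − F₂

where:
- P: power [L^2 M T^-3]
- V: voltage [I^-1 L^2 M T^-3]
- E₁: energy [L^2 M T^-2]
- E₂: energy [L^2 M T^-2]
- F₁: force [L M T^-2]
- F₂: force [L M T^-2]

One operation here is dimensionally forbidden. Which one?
(A) P + V

(A) P + V: P [L^2 M T^-3] and V [I^-1 L^2 M T^-3] — different dimensions cannot be added/subtracted ✗
(B) E₁ + E₂: E₁ [L^2 M T^-2] and E₂ [L^2 M T^-2] — same dimensions ✓
(C) F₁ − F₂: F₁ [L M T^-2] and F₂ [L M T^-2] — same dimensions ✓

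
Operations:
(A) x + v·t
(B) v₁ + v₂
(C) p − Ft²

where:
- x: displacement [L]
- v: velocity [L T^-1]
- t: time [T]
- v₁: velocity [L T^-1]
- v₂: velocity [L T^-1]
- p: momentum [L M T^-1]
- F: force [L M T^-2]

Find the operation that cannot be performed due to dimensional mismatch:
(C) p − Ft²

(A) x + v·t: x [L] and v·t [L] — same dimensions ✓
(B) v₁ + v₂: v₁ [L T^-1] and v₂ [L T^-1] — same dimensions ✓
(C) p − Ft²: p [L M T^-1] and Ft² [L M] — different dimensions cannot be added/subtracted ✗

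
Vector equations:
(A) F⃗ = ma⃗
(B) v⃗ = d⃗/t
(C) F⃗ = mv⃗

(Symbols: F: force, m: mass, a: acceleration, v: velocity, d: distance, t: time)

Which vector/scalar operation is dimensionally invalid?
(C) F⃗ = mv⃗

(A) F⃗ = ma⃗: LHS [L M T^-2], RHS [L M T^-2] ✓ — Force and acceleration are vectors, mass is a scalar
(B) v⃗ = d⃗/t: LHS [L T^-1], RHS [L T^-1] ✓ — displacement (vector) divided by time (scalar)
(C) F⃗ = mv⃗: LHS [L M T^-2], RHS [L M T^-1] ✗ — mass times velocity is momentum, not force; should be ma⃗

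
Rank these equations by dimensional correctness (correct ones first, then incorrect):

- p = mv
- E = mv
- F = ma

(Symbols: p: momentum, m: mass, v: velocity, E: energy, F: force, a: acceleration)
Dimensionally correct: p = mv, F = ma
Dimensionally incorrect: E = mv
Ordered (correct first, then incorrect): p = mv, F = ma, E = mv

- p = mv: LHS [L M T^-1], RHS [L M T^-1] → correct ✓
- E = mv: LHS [L^2 M T^-2], RHS [L M T^-1] → incorrect ✗
- F = ma: LHS [L M T^-2], RHS [L M T^-2] → correct ✓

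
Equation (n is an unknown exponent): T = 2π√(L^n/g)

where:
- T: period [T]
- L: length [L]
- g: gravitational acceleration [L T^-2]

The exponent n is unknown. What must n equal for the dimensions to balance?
n = 1

T has dimensions [T]; L has dimensions [L].
With n = 1: 2π√(L^1/g) has dimensions [T], matching the LHS ✓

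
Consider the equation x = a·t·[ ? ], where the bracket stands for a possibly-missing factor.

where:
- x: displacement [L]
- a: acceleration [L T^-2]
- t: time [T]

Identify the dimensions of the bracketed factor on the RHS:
[T] — time (e.g. t)

x has dimensions [L]; a·t has dimensions [L T^-1].
The bracketed factor must supply [L] / [L T^-1] = [T].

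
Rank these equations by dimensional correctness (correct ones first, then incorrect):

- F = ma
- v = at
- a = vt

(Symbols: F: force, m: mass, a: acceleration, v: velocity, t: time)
Dimensionally correct: F = ma, v = at
Dimensionally incorrect: a = vt
Ordered (correct first, then incorrect): F = ma, v = at, a = vt

- F = ma: LHS [L M T^-2], RHS [L M T^-2] → correct ✓
- v = at: LHS [L T^-1], RHS [L T^-1] → correct ✓
- a = vt: LHS [L T^-2], RHS [L] → incorrect ✗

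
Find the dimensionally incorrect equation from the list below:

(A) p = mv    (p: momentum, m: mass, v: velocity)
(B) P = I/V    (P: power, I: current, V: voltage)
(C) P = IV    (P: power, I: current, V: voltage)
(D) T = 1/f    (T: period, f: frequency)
(B) P = I/V

The equation (B) P = I/V is dimensionally incorrect.

LHS (P): [L^2 M T^-3]
RHS (I/V): [I^2 L^-2 M^-1 T^3] ✗

The dimensions do not match. The other three equations balance.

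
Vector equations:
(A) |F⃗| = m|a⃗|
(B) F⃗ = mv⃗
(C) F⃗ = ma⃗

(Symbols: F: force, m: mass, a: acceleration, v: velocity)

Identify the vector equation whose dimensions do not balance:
(B) F⃗ = mv⃗

(A) |F⃗| = m|a⃗|: LHS [L M T^-2], RHS [L M T^-2] ✓ — magnitudes of vectors are scalars
(B) F⃗ = mv⃗: LHS [L M T^-2], RHS [L M T^-1] ✗ — mass times velocity is momentum, not force; should be ma⃗
(C) F⃗ = ma⃗: LHS [L M T^-2], RHS [L M T^-2] ✓ — Force and acceleration are vectors, mass is a scalar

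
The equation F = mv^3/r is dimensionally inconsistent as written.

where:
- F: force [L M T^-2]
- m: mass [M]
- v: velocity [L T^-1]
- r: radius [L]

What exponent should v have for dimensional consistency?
The exponent of v should be 2: F = mv^2/r

The LHS F has dimensions [L M T^-2]; v has dimensions [L T^-1].
As written, the RHS mv^3/r (exponent 3 on v) has dimensions [L^2 M T^-3], which does not match.
With exponent 2, the RHS mv^2/r has dimensions [L M T^-2], matching the LHS.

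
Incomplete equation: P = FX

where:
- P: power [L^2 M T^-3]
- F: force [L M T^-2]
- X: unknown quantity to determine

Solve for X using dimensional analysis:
X = v (velocity), dimensions [L T^-1]

P has dimensions [L^2 M T^-3]; the rest of the RHS (F) has dimensions [L M T^-2].
So X must have dimensions [L T^-1] — X = v (velocity).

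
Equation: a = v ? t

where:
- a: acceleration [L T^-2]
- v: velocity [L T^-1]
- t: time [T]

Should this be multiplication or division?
division (÷): a = v ÷ t

a [L T^-2]; v [L T^-1]; t [T].
v × t → [L] ✗
v ÷ t → [L T^-2] ✓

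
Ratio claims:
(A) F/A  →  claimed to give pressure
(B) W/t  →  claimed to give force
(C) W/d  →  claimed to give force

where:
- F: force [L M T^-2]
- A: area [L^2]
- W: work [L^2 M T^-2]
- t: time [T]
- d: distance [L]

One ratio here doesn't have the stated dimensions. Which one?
(B) W/t does not give force

(A) F/A: [L^-1 M T^-2] = pressure [L^-1 M T^-2] ✓
(B) W/t: [L^2 M T^-3] ≠ force [L M T^-2] ✗
(C) W/d: [L M T^-2] = force [L M T^-2] ✓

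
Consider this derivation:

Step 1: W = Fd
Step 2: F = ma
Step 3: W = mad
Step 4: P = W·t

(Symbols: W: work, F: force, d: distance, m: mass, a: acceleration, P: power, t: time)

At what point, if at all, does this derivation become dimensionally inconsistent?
Step 4

Step 1: W = Fd → LHS [L^2 M T^-2], RHS [L^2 M T^-2] ✓
Step 2: F = ma → LHS [L M T^-2], RHS [L M T^-2] ✓
Step 3: W = mad → LHS [L^2 M T^-2], RHS [L^2 M T^-2] ✓
Step 4: P = W·t → LHS [L^2 M T^-3], RHS [L^2 M T^-1] ✗

The first dimensional inconsistency appears in step 4: P = W·t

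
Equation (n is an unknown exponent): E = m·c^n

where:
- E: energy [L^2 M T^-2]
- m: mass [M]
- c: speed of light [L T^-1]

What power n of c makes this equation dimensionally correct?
n = 2

E has dimensions [L^2 M T^-2]; c has dimensions [L T^-1].
The rest of the RHS has dimensions [M], so c^n must supply [L^2 T^-2].
With n = 2: m·c^2 has dimensions [L^2 M T^-2], matching the LHS ✓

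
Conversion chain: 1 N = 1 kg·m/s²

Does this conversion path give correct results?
The chain is correct (no errors).

Correct: Newton is defined as kg·m/s²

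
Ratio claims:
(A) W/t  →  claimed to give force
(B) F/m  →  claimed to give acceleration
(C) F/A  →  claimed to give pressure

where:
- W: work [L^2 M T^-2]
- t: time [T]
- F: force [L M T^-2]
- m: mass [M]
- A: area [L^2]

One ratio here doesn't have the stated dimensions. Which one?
(A) W/t does not give force

(A) W/t: [L^2 M T^-3] ≠ force [L M T^-2] ✗
(B) F/m: [L T^-2] = acceleration [L T^-2] ✓
(C) F/A: [L^-1 M T^-2] = pressure [L^-1 M T^-2] ✓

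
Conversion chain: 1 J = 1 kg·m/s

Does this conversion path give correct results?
The chain is incorrect (it contains an error).

Incorrect: Joule is kg·m²/s², not kg·m/s (that is momentum)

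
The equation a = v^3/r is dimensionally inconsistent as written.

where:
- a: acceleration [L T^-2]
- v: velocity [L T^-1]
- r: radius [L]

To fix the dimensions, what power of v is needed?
The exponent of v should be 2: a = v^2/r

The LHS a has dimensions [L T^-2]; v has dimensions [L T^-1].
As written, the RHS v^3/r (exponent 3 on v) has dimensions [L^2 T^-3], which does not match.
With exponent 2, the RHS v^2/r has dimensions [L T^-2], matching the LHS.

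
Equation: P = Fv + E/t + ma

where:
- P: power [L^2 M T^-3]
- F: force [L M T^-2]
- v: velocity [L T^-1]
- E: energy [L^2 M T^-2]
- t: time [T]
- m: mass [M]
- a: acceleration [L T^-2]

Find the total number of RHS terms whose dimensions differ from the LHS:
1

LHS P: [L^2 M T^-3]
- Fv: [L^2 M T^-3] ✓
- E/t: [L^2 M T^-3] ✓
- ma: [L M T^-2] ✗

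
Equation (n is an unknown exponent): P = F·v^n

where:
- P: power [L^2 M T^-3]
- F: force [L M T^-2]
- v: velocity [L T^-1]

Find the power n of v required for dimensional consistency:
n = 1

P has dimensions [L^2 M T^-3]; v has dimensions [L T^-1].
The rest of the RHS has dimensions [L M T^-2], so v^n must supply [L T^-1].
With n = 1: F·v^1 has dimensions [L^2 M T^-3], matching the LHS ✓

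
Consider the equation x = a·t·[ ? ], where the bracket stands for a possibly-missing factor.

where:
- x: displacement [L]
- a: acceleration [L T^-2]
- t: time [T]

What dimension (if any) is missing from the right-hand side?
[T] — time (e.g. t)

x has dimensions [L]; a·t has dimensions [L T^-1].
The bracketed factor must supply [L] / [L T^-1] = [T].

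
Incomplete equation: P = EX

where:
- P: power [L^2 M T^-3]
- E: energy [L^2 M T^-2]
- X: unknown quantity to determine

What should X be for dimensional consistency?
X = f (inverse time / frequency (1/t)), dimensions [T^-1]

P has dimensions [L^2 M T^-3]; the rest of the RHS (E) has dimensions [L^2 M T^-2].
So X must have dimensions [T^-1] — X = f (inverse time / frequency (1/t)).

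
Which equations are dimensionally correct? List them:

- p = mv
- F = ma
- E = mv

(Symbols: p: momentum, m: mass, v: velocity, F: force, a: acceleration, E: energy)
Dimensionally correct: p = mv, F = ma
Dimensionally incorrect: E = mv
Ordered (correct first, then incorrect): p = mv, F = ma, E = mv

- p = mv: LHS [L M T^-1], RHS [L M T^-1] → correct ✓
- F = ma: LHS [L M T^-2], RHS [L M T^-2] → correct ✓
- E = mv: LHS [L^2 M T^-2], RHS [L M T^-1] → incorrect ✗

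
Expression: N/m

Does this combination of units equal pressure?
No

The expression N/m has dimensions [M T^-2], but pressure has dimensions [L^-1 M T^-2].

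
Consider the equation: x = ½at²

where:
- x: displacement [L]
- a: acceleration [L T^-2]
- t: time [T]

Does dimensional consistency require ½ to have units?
No

x has dimensions [L] and at² already has dimensions [L], so the equation balances without ½ contributing any dimensions. ½ is a pure (dimensionless) number; changing or removing it would not affect dimensional consistency.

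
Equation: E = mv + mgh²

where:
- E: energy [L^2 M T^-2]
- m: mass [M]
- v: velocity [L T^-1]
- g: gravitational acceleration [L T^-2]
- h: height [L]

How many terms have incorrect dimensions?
2

LHS E: [L^2 M T^-2]
- mv: [L M T^-1] ✗
- mgh²: [L^3 M T^-2] ✗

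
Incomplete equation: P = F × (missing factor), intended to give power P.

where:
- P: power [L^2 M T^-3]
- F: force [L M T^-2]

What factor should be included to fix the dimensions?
v (velocity), dimensions [L T^-1]

P has dimensions [L^2 M T^-3] and F has dimensions [L M T^-2].
The missing factor must have dimensions [L^2 M T^-3] / [L M T^-2] = [L T^-1], i.e. velocity (v).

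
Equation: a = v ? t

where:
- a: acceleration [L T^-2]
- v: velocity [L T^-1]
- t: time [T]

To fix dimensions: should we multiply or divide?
division (÷): a = v ÷ t

a [L T^-2]; v [L T^-1]; t [T].
v × t → [L] ✗
v ÷ t → [L T^-2] ✓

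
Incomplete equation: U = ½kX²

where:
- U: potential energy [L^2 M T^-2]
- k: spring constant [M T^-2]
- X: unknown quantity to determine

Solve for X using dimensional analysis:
X = x (displacement), dimensions [L]

U has dimensions [L^2 M T^-2]; the rest of the RHS (½k) has dimensions [M T^-2].
So X² must have dimensions [L^2], i.e. X has dimensions [L] — X = x (displacement).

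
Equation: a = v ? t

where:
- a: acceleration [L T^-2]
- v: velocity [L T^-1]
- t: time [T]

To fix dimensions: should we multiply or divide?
division (÷): a = v ÷ t

a [L T^-2]; v [L T^-1]; t [T].
v × t → [L] ✗
v ÷ t → [L T^-2] ✓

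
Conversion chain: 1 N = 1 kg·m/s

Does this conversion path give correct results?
The chain is incorrect (it contains an error).

Incorrect: Newton is kg·m/s², not kg·m/s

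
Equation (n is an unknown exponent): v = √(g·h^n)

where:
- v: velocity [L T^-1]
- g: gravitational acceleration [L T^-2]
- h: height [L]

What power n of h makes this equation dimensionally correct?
n = 1

v has dimensions [L T^-1]; h has dimensions [L].
With n = 1: √(g·h^1) has dimensions [L T^-1], matching the LHS ✓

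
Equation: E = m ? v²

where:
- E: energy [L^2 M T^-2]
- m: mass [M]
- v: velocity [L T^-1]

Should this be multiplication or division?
multiplication (×): E = m × v²

E [L^2 M T^-2]; m [M]; v² [L^2 T^-2].
m × v² → [L^2 M T^-2] ✓
m ÷ v² → [L^-2 M T^2] ✗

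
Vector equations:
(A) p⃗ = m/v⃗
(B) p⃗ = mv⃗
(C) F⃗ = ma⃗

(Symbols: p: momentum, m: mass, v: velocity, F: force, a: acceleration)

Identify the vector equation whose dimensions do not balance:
(A) p⃗ = m/v⃗

(A) p⃗ = m/v⃗: LHS [L M T^-1], RHS [L^-1 M T] ✗ — momentum is mass times velocity; should be mv⃗ (and division by a vector is undefined)
(B) p⃗ = mv⃗: LHS [L M T^-1], RHS [L M T^-1] ✓ — mass (scalar) times velocity (vector)
(C) F⃗ = ma⃗: LHS [L M T^-2], RHS [L M T^-2] ✓ — Force and acceleration are vectors, mass is a scalar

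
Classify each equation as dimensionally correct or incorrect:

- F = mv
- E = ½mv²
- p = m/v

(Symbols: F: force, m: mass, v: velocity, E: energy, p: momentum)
Dimensionally correct: E = ½mv²
Dimensionally incorrect: F = mv, p = m/v
Ordered (correct first, then incorrect): E = ½mv², F = mv, p = m/v

- F = mv: LHS [L M T^-2], RHS [L M T^-1] → incorrect ✗
- E = ½mv²: LHS [L^2 M T^-2], RHS [L^2 M T^-2] → correct ✓
- p = m/v: LHS [L M T^-1], RHS [L^-1 M T] → incorrect ✗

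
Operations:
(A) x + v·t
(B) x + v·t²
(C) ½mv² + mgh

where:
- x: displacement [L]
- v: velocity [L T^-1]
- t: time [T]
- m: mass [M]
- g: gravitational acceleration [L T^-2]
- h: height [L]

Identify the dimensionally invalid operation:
(B) x + v·t²

(A) x + v·t: x [L] and v·t [L] — same dimensions ✓
(B) x + v·t²: x [L] and v·t² [L T] — different dimensions cannot be added/subtracted ✗
(C) ½mv² + mgh: ½mv² [L^2 M T^-2] and mgh [L^2 M T^-2] — same dimensions ✓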